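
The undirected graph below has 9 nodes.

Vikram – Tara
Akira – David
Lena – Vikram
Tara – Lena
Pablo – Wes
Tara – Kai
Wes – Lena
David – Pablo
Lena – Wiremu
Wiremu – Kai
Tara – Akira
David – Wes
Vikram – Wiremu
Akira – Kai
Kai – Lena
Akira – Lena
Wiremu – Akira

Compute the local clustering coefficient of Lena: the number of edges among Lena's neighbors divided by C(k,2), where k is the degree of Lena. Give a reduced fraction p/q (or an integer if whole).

Lena's neighbors: Akira, Kai, Tara, Vikram, Wes, and Wiremu (k = 6).
Possible neighbor pairs: C(6,2) = 15. Edges among them: Akira–Kai, Akira–Tara, Akira–Wiremu, Kai–Tara, Kai–Wiremu, Tara–Vikram, Vikram–Wiremu → e = 7.
Clustering(Lena) = 7/15.

7/15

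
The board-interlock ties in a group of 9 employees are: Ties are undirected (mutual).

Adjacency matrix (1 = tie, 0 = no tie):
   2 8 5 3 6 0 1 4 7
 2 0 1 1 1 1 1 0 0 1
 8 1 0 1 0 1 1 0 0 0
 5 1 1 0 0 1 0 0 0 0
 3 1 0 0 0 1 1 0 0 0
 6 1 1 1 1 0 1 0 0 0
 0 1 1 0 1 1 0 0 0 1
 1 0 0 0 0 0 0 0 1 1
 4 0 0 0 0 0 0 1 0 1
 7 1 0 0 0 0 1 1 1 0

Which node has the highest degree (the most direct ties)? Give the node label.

Degrees — 0:5, 1:2, 2:6, 3:3, 4:2, 5:3, 6:5, 7:4, 8:4.
The maximum is 6, attained only by 2.

2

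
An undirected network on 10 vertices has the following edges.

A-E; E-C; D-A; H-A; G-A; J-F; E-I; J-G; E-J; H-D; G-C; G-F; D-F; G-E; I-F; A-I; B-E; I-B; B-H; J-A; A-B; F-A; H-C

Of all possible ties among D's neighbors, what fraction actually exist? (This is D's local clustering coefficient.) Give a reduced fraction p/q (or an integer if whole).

D's neighbors: A, F, and H (k = 3).
Possible neighbor pairs: C(3,2) = 3. Edges among them: A–F, A–H → e = 2.
Clustering(D) = 2/3.

2/3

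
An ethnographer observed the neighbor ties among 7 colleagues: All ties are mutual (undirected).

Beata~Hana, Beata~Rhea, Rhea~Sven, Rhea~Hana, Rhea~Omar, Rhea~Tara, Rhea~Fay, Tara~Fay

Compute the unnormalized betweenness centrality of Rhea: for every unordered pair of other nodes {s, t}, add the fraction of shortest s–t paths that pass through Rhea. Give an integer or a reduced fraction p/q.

Pairs whose geodesics pass through Rhea — Sven–Omar: 1; Sven–Fay: 1; Sven–Beata: 1; Sven–Hana: 1; Sven–Tara: 1; Omar–Fay: 1; Omar–Beata: 1; Omar–Hana: 1; Omar–Tara: 1; Fay–Beata: 1; Fay–Hana: 1; Beata–Tara: 1; Hana–Tara: 1.
All other pairs contribute 0.
Summing the contributions gives betweenness(Rhea) = 13.

13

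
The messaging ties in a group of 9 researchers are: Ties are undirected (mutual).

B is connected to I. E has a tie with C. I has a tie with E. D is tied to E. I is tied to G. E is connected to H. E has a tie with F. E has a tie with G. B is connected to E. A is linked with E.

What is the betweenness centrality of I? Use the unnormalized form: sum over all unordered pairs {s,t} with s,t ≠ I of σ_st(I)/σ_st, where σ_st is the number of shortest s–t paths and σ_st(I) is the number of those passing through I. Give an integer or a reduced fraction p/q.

1/2

Pairs whose geodesics pass through I — B–G: 1/2.
All other pairs contribute 0.
Summing the contributions gives betweenness(I) = 1/2.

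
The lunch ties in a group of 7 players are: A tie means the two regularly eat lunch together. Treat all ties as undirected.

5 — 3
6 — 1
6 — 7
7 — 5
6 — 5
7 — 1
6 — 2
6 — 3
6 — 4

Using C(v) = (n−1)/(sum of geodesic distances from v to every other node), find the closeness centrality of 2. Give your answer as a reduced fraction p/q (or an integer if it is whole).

6/11

Distances from 2: 1:2, 3:2, 4:2, 5:2, 6:1, 7:2. Sum = 11.
n = 7, so closeness = 6/11.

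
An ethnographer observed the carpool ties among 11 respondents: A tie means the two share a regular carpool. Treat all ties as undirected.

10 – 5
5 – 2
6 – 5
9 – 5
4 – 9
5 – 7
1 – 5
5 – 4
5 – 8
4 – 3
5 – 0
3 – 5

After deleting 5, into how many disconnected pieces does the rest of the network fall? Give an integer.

Without 5, the remaining ties split the others into: {6}; {3, 4, 9}; {2}; {7}; {1}; {8}; {0}; {10}.
That's 8 separate components.

8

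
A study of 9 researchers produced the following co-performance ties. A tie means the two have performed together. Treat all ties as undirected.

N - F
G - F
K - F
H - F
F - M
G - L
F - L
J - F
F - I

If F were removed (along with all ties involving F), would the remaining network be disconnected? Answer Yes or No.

Yes

Removing F leaves {J} with no path to {M}, so the network splits into 7 components. F is a cut vertex.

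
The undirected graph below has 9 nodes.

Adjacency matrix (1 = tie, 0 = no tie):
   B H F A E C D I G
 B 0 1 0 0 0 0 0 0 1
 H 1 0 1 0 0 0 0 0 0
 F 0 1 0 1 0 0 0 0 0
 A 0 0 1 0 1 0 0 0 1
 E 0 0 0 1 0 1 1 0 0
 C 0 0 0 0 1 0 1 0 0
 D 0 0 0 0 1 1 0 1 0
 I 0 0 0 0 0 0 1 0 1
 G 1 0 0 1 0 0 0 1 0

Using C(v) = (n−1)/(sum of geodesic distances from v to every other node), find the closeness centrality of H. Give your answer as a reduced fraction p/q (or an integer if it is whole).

2/5

Distances from H: A:2, B:1, C:4, D:4, E:3, F:1, G:2, I:3. Sum = 20.
n = 9, so closeness = 8/20 = 2/5.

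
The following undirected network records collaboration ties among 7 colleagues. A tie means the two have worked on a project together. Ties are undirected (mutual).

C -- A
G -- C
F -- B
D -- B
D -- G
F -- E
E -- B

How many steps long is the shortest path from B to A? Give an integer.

One shortest route is B – D – G – C – A, which uses 4 edges, and at distance 3 from B we only reach {C}, which does not include A. So d(B,A) = 4.

4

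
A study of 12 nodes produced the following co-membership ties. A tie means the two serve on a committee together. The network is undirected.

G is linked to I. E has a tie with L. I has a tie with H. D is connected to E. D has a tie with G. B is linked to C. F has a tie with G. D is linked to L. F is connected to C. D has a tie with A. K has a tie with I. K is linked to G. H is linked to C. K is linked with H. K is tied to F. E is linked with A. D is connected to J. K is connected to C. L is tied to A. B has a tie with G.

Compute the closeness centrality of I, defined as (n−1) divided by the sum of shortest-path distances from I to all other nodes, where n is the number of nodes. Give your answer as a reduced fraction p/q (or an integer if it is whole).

11/23

Distances from I: A:3, B:2, C:2, D:2, E:3, F:2, G:1, H:1, J:3, K:1, L:3. Sum = 23.
n = 12, so closeness = 11/23.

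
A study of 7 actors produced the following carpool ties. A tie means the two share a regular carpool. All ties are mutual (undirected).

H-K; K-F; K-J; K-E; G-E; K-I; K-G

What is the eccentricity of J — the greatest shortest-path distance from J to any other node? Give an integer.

Distances from J: E:2, F:2, G:2, H:2, I:2, K:1.
The largest is 2 (to H, F, I, E, and G), so the eccentricity of J is 2.

2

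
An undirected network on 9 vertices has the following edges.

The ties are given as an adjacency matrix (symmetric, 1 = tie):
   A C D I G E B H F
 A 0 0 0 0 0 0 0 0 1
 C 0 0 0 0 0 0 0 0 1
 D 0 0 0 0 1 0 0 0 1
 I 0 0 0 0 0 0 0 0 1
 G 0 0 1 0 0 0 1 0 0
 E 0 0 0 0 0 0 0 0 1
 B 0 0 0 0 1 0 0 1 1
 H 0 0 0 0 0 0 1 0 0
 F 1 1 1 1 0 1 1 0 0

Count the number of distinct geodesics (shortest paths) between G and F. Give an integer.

2

The shortest distance is 2. The length-2 paths are: G–D–F; G–B–F.
That gives 2 distinct shortest paths.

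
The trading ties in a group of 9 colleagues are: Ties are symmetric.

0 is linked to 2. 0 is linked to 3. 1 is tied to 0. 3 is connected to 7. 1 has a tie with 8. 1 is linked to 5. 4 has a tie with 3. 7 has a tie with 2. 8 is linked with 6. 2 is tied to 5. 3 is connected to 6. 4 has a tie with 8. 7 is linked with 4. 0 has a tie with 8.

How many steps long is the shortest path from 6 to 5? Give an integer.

3

One shortest route is 6 – 8 – 1 – 5, which uses 3 edges, and at distance 2 from 6 we only reach {0, 1, 4, 7}, which does not include 5. So d(6,5) = 3.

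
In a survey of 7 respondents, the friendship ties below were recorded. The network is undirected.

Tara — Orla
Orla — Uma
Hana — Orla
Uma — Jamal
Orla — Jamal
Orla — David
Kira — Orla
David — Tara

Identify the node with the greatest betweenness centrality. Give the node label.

Unnormalized betweenness of each node: David:0, Hana:0, Jamal:0, Kira:0, Orla:13, Tara:0, Uma:0.
Orla has the largest value, 13, making it the main broker — the node through which the most shortest paths run.

Orla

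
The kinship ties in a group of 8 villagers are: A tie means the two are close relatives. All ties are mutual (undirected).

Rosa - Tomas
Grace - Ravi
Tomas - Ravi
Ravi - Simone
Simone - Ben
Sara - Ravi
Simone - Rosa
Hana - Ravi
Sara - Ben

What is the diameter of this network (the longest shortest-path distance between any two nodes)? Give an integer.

Eccentricity of each node (its greatest distance to any other): Ben:3, Grace:3, Hana:3, Ravi:2, Rosa:3, Sara:3, Simone:2, Tomas:3.
The maximum eccentricity is 3, realized for instance by the pair Hana–Rosa via Hana – Ravi – Simone – Rosa. So the diameter is 3.

3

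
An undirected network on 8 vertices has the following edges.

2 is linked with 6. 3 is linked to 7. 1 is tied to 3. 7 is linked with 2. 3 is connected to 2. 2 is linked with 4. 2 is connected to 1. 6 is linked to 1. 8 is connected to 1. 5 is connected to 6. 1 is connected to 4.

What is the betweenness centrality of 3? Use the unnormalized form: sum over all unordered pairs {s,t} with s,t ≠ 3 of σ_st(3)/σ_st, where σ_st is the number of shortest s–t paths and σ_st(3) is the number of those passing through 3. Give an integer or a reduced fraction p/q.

1

Pairs whose geodesics pass through 3 — 8–7: 1/2; 1–7: 1/2.
All other pairs contribute 0.
Summing the contributions gives betweenness(3) = 1.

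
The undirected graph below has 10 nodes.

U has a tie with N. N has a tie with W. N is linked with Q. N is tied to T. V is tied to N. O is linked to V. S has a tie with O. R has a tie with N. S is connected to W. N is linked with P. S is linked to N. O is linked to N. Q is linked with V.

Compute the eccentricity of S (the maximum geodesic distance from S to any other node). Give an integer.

Distances from S: N:1, O:1, P:2, Q:2, R:2, T:2, U:2, V:2, W:1.
The largest is 2 (to U, Q, P, V, R, and T), so the eccentricity of S is 2.

2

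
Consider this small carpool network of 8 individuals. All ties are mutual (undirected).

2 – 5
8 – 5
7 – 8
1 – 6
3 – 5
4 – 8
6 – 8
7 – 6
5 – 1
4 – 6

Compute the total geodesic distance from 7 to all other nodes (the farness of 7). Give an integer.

Distances from 7: 1:2, 2:3, 3:3, 4:2, 5:2, 6:1, 8:1.
Sum = 2 + 3 + 3 + 2 + 2 + 1 + 1 = 14.

14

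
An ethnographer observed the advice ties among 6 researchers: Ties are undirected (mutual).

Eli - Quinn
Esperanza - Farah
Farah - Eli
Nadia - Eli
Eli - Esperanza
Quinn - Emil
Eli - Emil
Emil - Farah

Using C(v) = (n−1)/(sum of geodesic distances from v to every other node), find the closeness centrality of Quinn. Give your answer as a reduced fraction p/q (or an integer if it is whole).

Distances from Quinn: Eli:1, Emil:1, Esperanza:2, Farah:2, Nadia:2. Sum = 8.
n = 6, so closeness = 5/8.

5/8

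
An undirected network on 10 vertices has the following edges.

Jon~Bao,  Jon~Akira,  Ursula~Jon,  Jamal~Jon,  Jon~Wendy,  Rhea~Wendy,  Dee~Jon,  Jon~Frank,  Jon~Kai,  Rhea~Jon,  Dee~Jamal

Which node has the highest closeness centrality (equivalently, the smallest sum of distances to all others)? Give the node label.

Jon

Farness (sum of distances to all others) for each node — Akira:17, Bao:17, Dee:16, Frank:17, Jamal:16, Jon:9, Kai:17, Rhea:16, Ursula:17, Wendy:16.
The smallest farness is 9, for Jon, so Jon has the highest closeness.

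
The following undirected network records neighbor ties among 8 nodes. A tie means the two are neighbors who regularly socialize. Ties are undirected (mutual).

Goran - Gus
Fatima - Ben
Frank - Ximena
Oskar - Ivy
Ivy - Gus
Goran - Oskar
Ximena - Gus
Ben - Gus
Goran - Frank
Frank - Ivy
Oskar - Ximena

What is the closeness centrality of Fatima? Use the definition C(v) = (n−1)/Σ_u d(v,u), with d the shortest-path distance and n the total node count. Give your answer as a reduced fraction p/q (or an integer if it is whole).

7/20

Distances from Fatima: Ben:1, Frank:4, Goran:3, Gus:2, Ivy:3, Oskar:4, Ximena:3. Sum = 20.
n = 8, so closeness = 7/20.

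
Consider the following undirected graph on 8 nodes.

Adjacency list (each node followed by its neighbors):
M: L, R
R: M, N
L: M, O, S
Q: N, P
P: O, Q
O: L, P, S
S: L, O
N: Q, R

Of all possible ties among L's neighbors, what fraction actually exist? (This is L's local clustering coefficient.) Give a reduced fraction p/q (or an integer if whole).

L's neighbors: M, O, and S (k = 3).
Possible neighbor pairs: C(3,2) = 3. Edges among them: O–S → e = 1.
Clustering(L) = 1/3.

1/3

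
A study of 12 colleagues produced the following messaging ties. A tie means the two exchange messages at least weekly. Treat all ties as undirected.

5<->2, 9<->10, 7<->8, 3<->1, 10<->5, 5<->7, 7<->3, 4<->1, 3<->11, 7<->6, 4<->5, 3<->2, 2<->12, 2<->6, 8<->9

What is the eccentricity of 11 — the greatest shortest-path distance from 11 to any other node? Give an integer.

4

Distances from 11: 1:2, 2:2, 3:1, 4:3, 5:3, 6:3, 7:2, 8:3, 9:4, 10:4, 12:3.
The largest is 4 (to 9 and 10), so the eccentricity of 11 is 4.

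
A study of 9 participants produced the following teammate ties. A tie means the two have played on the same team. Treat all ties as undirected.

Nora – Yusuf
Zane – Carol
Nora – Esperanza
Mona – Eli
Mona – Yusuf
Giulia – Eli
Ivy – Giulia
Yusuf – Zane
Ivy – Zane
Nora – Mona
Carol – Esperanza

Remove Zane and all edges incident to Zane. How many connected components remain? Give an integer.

Zane's neighbors (Carol, Ivy, and Yusuf) remain reachable from one another through other ties, so the rest of the network stays in one piece.

1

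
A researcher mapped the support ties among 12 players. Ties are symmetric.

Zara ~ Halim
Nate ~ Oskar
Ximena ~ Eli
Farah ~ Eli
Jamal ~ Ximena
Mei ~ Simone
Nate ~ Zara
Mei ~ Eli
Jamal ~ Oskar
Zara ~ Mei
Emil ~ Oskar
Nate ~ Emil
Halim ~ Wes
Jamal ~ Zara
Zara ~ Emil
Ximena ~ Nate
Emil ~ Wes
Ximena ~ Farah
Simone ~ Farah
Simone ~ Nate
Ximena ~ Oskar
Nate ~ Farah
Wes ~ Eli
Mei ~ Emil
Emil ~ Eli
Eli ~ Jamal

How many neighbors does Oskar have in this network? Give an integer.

Oskar is directly tied to Emil, Jamal, Nate, and Ximena. That is 4 neighbors, so the degree of Oskar is 4.

4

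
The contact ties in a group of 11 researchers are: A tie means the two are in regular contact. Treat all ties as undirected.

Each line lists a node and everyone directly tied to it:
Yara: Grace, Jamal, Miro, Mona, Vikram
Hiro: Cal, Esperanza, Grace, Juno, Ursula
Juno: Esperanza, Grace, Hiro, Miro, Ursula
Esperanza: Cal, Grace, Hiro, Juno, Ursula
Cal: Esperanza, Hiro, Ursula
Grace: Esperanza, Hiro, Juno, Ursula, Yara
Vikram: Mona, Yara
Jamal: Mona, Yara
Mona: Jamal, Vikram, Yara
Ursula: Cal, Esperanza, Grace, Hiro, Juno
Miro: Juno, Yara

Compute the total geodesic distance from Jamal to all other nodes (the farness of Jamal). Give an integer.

Distances from Jamal: Cal:4, Esperanza:3, Grace:2, Hiro:3, Juno:3, Miro:2, Mona:1, Ursula:3, Vikram:2, Yara:1.
Sum = 4 + 3 + 2 + 3 + 3 + 2 + 1 + 3 + 2 + 1 = 24.

24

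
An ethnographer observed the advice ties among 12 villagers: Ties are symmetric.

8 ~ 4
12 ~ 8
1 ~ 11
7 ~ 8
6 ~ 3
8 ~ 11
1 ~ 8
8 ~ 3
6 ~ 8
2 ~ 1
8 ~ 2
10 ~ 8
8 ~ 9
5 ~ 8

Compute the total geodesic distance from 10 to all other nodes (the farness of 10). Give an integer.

21

Distances from 10: 1:2, 2:2, 3:2, 4:2, 5:2, 6:2, 7:2, 8:1, 9:2, 11:2, 12:2.
Sum = 2 + 2 + 2 + 2 + 2 + 2 + 2 + 1 + 2 + 2 + 2 = 21.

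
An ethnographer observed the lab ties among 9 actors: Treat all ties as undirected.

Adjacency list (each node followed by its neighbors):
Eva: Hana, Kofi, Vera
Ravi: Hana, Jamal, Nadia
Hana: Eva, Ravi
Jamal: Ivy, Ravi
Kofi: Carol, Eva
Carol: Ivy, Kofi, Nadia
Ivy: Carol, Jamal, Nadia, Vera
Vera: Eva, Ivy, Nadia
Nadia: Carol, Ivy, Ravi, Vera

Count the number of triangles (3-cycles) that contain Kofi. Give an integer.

Kofi's neighbors are Carol and Eva, but none of them are tied to each other, so no triangle contains Kofi.

0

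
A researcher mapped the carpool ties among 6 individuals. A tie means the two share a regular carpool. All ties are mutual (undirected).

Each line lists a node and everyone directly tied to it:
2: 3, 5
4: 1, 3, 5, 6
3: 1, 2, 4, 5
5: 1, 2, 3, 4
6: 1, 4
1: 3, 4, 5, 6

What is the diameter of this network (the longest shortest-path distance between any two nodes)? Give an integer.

Eccentricity of each node (its greatest distance to any other): 1:2, 2:3, 3:2, 4:2, 5:2, 6:3.
The maximum eccentricity is 3, realized for instance by the pair 6–2 via 6 – 4 – 5 – 2. So the diameter is 3.

3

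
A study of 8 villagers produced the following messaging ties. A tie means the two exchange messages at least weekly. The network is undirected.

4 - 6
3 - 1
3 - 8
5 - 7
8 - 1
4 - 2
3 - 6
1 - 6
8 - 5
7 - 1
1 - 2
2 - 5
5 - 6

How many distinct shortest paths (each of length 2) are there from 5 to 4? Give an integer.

2

The shortest distance is 2. The length-2 paths are: 5–2–4; 5–6–4.
That gives 2 distinct shortest paths.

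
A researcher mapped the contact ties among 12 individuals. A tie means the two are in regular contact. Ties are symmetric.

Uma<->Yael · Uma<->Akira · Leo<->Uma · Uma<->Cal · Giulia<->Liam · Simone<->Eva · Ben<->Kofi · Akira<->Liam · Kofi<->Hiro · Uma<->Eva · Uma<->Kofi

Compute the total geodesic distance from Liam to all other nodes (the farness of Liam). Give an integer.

31

Distances from Liam: Akira:1, Ben:4, Cal:3, Eva:3, Giulia:1, Hiro:4, Kofi:3, Leo:3, Simone:4, Uma:2, Yael:3.
Sum = 1 + 4 + 3 + 3 + 1 + 4 + 3 + 3 + 4 + 2 + 3 = 31.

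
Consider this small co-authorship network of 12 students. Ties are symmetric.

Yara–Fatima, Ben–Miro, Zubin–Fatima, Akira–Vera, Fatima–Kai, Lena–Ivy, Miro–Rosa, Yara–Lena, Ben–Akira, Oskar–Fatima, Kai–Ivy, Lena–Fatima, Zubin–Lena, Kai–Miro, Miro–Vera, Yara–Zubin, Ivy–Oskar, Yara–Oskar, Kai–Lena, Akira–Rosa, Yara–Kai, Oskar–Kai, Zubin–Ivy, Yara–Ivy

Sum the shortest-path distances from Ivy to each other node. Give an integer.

Distances from Ivy: Akira:4, Ben:3, Fatima:2, Kai:1, Lena:1, Miro:2, Oskar:1, Rosa:3, Vera:3, Yara:1, Zubin:1.
Sum = 4 + 3 + 2 + 1 + 1 + 2 + 1 + 3 + 3 + 1 + 1 = 22.

22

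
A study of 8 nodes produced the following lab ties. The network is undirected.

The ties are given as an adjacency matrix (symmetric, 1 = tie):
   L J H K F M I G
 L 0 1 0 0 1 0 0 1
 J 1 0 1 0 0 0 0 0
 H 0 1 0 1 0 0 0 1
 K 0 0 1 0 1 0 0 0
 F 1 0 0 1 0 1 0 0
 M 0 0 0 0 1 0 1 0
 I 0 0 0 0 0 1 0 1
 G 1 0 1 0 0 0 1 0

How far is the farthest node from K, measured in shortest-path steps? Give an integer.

3

Distances from K: F:1, G:2, H:1, I:3, J:2, L:2, M:2.
The largest is 3 (to I), so the eccentricity of K is 3.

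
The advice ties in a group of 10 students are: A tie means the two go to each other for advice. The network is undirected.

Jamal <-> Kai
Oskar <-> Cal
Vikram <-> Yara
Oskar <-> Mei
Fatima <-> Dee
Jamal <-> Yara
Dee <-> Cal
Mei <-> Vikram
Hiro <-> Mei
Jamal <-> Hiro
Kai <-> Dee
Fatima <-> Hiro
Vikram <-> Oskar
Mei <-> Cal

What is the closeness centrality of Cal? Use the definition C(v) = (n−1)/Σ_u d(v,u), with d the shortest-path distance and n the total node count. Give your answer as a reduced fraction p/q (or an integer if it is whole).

9/17

Distances from Cal: Dee:1, Fatima:2, Hiro:2, Jamal:3, Kai:2, Mei:1, Oskar:1, Vikram:2, Yara:3. Sum = 17.
n = 10, so closeness = 9/17.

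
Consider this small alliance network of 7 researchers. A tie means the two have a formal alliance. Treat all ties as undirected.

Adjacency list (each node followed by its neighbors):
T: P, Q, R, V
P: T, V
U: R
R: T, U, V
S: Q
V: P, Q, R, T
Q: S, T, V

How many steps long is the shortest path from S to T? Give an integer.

One shortest route is S – Q – T, which uses 2 edges, and S and T are not directly tied, so nothing shorter exists. So d(S,T) = 2.

2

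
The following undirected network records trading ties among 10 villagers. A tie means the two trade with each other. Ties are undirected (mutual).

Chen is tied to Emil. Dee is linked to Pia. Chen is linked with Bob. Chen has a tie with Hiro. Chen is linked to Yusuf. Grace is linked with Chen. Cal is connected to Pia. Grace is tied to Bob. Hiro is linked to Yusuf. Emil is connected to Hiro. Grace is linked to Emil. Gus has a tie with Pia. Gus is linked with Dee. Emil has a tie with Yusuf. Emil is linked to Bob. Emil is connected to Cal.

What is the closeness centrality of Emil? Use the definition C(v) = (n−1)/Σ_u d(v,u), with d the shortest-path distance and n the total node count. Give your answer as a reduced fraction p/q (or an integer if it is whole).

Distances from Emil: Bob:1, Cal:1, Chen:1, Dee:3, Grace:1, Gus:3, Hiro:1, Pia:2, Yusuf:1. Sum = 14.
n = 10, so closeness = 9/14.

9/14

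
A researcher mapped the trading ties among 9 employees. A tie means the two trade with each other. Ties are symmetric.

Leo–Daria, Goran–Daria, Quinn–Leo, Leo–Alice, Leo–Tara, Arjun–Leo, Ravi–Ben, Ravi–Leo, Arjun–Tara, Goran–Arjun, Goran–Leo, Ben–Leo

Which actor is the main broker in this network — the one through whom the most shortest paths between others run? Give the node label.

Leo

Unnormalized betweenness of each node: Alice:0, Arjun:1/2, Ben:0, Daria:0, Goran:1/2, Leo:23, Quinn:0, Ravi:0, Tara:0.
Leo has the largest value, 23, making it the main broker — the node through which the most shortest paths run.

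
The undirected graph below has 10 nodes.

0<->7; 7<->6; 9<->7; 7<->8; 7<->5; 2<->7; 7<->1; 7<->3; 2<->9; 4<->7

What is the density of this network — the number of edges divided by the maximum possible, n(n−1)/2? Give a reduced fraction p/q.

2/9

There are 10 edges and 10 nodes, so the maximum possible is C(10,2) = 45.
Density = 10/45 = 2/9.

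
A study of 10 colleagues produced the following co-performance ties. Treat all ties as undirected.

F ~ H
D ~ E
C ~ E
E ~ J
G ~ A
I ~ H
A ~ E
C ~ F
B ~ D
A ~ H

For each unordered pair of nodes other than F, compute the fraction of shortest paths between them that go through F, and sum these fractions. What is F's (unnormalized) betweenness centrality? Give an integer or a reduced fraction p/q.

2

Pairs whose geodesics pass through F — C–H: 1; C–I: 1.
All other pairs contribute 0.
Summing the contributions gives betweenness(F) = 2.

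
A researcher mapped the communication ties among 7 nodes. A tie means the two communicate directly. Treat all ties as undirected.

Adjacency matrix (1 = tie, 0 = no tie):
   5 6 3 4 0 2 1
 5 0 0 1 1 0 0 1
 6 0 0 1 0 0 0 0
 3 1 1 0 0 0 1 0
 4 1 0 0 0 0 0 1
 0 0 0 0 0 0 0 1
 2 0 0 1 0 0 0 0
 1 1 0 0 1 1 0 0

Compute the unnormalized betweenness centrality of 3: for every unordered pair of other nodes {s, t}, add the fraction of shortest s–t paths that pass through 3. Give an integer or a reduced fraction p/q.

Pairs whose geodesics pass through 3 — 5–6: 1; 5–2: 1; 6–4: 1; 6–0: 1; 6–2: 1; 6–1: 1; 4–2: 1; 0–2: 1; 2–1: 1.
All other pairs contribute 0.
Summing the contributions gives betweenness(3) = 9.

9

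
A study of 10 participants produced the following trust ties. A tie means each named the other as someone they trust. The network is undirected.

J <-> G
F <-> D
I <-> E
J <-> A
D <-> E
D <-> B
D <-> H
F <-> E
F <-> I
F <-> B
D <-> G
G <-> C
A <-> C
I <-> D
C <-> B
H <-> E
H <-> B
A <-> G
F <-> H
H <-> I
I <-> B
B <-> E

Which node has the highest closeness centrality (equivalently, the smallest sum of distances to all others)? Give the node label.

Farness (sum of distances to all others) for each node — A:19, B:13, C:15, D:12, E:15, F:15, G:14, H:15, I:15, J:21.
The smallest farness is 12, for D, so D has the highest closeness.

D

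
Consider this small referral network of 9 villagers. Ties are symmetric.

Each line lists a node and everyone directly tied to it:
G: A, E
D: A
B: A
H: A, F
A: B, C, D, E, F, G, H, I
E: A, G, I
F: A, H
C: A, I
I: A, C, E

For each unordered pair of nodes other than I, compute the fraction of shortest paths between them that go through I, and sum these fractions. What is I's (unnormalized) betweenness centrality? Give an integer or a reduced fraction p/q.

1/2

Pairs whose geodesics pass through I — C–E: 1/2.
All other pairs contribute 0.
Summing the contributions gives betweenness(I) = 1/2.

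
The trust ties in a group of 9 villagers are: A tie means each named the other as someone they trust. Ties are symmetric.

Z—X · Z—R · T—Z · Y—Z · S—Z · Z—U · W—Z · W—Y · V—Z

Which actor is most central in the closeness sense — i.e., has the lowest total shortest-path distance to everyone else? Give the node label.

Z

Farness (sum of distances to all others) for each node — R:15, S:15, T:15, U:15, V:15, W:14, X:15, Y:14, Z:8.
The smallest farness is 8, for Z, so Z has the highest closeness.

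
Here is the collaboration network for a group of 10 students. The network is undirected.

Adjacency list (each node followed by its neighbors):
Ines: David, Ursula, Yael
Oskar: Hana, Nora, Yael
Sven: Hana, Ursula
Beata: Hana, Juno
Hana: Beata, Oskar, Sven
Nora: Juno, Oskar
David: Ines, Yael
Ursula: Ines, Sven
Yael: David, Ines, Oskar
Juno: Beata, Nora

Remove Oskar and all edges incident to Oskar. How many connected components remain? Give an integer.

Oskar's neighbors (Hana, Nora, and Yael) remain reachable from one another through other ties, so the rest of the network stays in one piece.

1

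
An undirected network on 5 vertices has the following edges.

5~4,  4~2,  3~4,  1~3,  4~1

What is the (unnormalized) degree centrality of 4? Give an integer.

4 is directly tied to 1, 2, 3, and 5. That is 4 neighbors, so the degree of 4 is 4.

4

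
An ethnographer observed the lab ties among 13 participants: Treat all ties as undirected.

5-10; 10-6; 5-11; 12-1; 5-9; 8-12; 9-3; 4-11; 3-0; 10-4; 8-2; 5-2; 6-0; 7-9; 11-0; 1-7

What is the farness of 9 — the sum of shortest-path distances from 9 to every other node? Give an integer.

25

Distances from 9: 0:2, 1:2, 2:2, 3:1, 4:3, 5:1, 6:3, 7:1, 8:3, 10:2, 11:2, 12:3.
Sum = 2 + 2 + 2 + 1 + 3 + 1 + 3 + 1 + 3 + 2 + 2 + 3 = 25.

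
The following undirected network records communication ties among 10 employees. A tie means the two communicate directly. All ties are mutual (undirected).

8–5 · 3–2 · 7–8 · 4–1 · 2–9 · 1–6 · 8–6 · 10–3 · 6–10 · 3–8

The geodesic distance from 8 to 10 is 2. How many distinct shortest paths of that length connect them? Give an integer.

The shortest distance is 2. The length-2 paths are: 8–3–10; 8–6–10.
That gives 2 distinct shortest paths.

2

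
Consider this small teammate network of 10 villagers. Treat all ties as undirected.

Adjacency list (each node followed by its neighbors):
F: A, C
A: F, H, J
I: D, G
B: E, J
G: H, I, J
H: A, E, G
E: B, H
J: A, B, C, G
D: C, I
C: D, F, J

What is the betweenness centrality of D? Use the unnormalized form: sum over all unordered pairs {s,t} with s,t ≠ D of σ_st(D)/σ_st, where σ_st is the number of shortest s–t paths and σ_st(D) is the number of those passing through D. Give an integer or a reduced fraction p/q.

2

Pairs whose geodesics pass through D — C–I: 1; I–F: 1.
All other pairs contribute 0.
Summing the contributions gives betweenness(D) = 2.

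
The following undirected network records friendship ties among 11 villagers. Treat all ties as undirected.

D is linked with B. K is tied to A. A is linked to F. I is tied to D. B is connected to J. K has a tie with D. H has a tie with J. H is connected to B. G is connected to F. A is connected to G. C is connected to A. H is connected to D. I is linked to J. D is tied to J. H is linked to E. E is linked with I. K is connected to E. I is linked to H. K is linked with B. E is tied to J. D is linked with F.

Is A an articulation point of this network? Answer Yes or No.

Removing A leaves {B, D, E, F, G, H, I, J, and K} with no path to {C}, so the network splits into 2 components. A is a cut vertex.

Yes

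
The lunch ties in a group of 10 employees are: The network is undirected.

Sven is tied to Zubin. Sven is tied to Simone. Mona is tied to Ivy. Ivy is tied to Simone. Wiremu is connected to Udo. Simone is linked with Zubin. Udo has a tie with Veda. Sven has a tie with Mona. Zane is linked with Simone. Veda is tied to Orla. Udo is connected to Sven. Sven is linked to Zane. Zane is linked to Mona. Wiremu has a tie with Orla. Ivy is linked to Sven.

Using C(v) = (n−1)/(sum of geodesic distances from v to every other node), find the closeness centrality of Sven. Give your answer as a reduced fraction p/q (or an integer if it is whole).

9/13

Distances from Sven: Ivy:1, Mona:1, Orla:3, Simone:1, Udo:1, Veda:2, Wiremu:2, Zane:1, Zubin:1. Sum = 13.
n = 10, so closeness = 9/13.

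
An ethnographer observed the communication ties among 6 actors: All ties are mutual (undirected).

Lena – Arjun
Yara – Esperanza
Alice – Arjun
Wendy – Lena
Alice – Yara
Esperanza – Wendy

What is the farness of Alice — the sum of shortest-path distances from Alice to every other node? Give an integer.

9

Distances from Alice: Arjun:1, Esperanza:2, Lena:2, Wendy:3, Yara:1.
Sum = 1 + 2 + 2 + 3 + 1 = 9.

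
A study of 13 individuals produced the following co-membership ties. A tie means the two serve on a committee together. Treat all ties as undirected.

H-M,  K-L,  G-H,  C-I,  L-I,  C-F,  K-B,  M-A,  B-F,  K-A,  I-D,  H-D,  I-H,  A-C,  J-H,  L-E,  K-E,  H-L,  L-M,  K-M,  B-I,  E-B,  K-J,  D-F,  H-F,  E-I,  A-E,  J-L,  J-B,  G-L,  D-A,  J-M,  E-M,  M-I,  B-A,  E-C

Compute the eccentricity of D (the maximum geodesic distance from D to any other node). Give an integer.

2

Distances from D: A:1, B:2, C:2, E:2, F:1, G:2, H:1, I:1, J:2, K:2, L:2, M:2.
The largest is 2 (to C, B, E, M, K, L, G, and J), so the eccentricity of D is 2.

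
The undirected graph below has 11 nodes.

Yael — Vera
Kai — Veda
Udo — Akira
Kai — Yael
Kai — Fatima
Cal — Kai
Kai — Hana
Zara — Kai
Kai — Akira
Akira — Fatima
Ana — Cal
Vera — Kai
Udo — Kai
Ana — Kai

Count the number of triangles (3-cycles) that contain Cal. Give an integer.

Cal's neighbors: Ana and Kai.
Neighbor pairs that are themselves tied: Cal–Ana–Kai. Each forms one triangle with Cal, for 1 in total.

1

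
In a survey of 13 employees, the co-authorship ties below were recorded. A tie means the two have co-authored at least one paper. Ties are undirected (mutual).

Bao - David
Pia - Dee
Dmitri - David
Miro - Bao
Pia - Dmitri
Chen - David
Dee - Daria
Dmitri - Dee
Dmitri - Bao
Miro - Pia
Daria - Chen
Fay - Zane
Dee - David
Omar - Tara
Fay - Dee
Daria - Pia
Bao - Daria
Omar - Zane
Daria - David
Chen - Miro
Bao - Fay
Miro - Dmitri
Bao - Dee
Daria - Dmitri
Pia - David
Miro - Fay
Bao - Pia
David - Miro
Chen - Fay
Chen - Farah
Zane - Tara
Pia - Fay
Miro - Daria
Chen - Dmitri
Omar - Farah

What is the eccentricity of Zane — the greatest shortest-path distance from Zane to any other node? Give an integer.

3

Distances from Zane: Bao:2, Chen:2, Daria:3, David:3, Dee:2, Dmitri:3, Farah:2, Fay:1, Miro:2, Omar:1, Pia:2, Tara:1.
The largest is 3 (to Daria, David, and Dmitri), so the eccentricity of Zane is 3.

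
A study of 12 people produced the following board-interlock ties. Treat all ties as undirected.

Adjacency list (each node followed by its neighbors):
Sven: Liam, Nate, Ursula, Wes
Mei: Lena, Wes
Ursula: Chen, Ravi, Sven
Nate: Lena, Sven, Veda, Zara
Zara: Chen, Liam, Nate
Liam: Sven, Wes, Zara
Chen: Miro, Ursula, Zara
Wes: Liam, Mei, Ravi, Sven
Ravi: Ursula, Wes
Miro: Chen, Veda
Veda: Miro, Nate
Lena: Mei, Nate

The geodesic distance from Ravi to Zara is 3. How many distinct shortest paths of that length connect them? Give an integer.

2

The shortest distance is 3. The length-3 paths are: Ravi–Wes–Liam–Zara; Ravi–Ursula–Chen–Zara.
That gives 2 distinct shortest paths.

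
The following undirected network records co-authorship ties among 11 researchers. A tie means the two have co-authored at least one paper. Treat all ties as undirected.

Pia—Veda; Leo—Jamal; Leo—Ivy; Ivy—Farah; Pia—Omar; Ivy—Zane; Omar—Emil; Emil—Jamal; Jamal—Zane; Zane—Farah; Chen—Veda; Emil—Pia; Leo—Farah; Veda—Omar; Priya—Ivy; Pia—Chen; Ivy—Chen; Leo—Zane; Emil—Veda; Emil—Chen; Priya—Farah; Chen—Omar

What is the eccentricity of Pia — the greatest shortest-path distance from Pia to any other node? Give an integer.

Distances from Pia: Chen:1, Emil:1, Farah:3, Ivy:2, Jamal:2, Leo:3, Omar:1, Priya:3, Veda:1, Zane:3.
The largest is 3 (to Leo, Zane, Priya, and Farah), so the eccentricity of Pia is 3.

3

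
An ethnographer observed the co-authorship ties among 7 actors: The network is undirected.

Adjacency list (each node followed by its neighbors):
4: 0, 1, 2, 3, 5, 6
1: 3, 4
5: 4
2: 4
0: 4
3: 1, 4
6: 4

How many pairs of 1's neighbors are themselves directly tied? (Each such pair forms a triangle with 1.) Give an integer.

1

1's neighbors: 3 and 4.
Neighbor pairs that are themselves tied: 1–3–4. Each forms one triangle with 1, for 1 in total.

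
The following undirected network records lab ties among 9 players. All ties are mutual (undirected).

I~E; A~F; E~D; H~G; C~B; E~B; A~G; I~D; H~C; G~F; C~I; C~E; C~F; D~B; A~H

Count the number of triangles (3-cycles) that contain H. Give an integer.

H's neighbors: A, C, and G.
Neighbor pairs that are themselves tied: H–A–G. Each forms one triangle with H, for 1 in total.

1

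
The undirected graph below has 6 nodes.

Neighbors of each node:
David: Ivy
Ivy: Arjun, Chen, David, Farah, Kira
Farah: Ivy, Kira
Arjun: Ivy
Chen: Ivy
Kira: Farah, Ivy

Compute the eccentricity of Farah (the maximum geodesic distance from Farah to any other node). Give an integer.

2

Distances from Farah: Arjun:2, Chen:2, David:2, Ivy:1, Kira:1.
The largest is 2 (to Chen, David, and Arjun), so the eccentricity of Farah is 2.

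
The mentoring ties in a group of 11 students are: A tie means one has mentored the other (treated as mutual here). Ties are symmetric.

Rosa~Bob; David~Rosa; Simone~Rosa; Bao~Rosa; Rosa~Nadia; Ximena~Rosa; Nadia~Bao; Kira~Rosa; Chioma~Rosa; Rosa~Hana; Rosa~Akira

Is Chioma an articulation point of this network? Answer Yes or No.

No

Even without Chioma, every remaining node can still reach every other (the residual graph is connected), so Chioma is not a cut vertex.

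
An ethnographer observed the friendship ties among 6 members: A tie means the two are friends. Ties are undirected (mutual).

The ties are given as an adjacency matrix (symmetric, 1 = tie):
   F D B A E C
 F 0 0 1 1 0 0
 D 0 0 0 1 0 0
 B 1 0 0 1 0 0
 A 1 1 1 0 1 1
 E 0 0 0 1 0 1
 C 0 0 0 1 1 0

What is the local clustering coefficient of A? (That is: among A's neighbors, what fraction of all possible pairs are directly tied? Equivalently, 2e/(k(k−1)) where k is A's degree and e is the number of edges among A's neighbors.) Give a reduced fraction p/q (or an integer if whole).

1/5

A's neighbors: B, C, D, E, and F (k = 5).
Possible neighbor pairs: C(5,2) = 10. Edges among them: B–F, C–E → e = 2.
Clustering(A) = 2/10 = 1/5.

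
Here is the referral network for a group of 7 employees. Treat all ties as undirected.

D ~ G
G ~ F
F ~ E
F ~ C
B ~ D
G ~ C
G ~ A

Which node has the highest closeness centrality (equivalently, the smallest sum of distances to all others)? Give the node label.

Farness (sum of distances to all others) for each node — A:13, B:16, C:11, D:11, E:15, F:10, G:8.
The smallest farness is 8, for G, so G has the highest closeness.

G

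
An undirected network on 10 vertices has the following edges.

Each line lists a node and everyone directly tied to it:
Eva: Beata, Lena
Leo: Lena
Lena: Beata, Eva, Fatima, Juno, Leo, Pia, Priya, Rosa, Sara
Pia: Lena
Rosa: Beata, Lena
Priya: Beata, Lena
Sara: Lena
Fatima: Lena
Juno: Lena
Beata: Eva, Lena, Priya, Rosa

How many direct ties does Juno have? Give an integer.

1

Juno is directly tied to Lena. That is 1 neighbor, so the degree of Juno is 1.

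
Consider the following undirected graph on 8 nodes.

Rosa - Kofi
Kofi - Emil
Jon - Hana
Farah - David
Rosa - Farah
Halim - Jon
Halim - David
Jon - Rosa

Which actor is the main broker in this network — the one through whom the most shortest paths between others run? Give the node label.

Rosa

Unnormalized betweenness of each node: David:1, Emil:0, Farah:3, Halim:2, Hana:0, Jon:9, Kofi:6, Rosa:12.
Rosa has the largest value, 12, making it the main broker — the node through which the most shortest paths run.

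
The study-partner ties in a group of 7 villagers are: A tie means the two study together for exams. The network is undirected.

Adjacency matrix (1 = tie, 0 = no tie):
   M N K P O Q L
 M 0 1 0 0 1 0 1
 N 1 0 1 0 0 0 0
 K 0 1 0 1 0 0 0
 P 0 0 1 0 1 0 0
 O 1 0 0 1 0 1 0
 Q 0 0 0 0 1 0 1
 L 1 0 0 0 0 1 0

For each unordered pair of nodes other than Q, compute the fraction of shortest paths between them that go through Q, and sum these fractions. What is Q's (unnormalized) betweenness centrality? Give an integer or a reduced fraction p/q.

1

Pairs whose geodesics pass through Q — P–L: 1/2; O–L: 1/2.
All other pairs contribute 0.
Summing the contributions gives betweenness(Q) = 1.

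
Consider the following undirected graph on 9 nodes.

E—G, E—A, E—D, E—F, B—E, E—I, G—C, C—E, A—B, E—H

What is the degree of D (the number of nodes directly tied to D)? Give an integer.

1

D is directly tied to E. That is 1 neighbor, so the degree of D is 1.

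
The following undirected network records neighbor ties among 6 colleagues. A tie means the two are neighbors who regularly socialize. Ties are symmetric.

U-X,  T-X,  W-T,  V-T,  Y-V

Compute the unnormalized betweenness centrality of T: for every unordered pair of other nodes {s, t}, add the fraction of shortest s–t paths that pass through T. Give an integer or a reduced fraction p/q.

8

Pairs whose geodesics pass through T — X–W: 1; X–Y: 1; X–V: 1; W–Y: 1; W–U: 1; W–V: 1; Y–U: 1; U–V: 1.
All other pairs contribute 0.
Summing the contributions gives betweenness(T) = 8.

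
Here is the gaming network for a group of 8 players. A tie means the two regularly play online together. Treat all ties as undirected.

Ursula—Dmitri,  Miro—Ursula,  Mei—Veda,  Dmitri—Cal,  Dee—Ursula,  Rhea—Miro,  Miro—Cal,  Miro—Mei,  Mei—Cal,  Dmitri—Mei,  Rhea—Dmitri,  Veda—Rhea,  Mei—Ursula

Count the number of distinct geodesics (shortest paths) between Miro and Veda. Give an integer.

2

The shortest distance is 2. The length-2 paths are: Miro–Rhea–Veda; Miro–Mei–Veda.
That gives 2 distinct shortest paths.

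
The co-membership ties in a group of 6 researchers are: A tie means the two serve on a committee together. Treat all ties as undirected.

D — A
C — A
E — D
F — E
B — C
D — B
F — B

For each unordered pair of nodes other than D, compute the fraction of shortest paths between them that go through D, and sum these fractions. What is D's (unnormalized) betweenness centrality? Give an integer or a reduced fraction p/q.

Pairs whose geodesics pass through D — E–A: 1; E–C: 2/3; E–B: 1/2; A–B: 1/2; A–F: 2/3.
All other pairs contribute 0.
Summing the contributions gives betweenness(D) = 10/3.

10/3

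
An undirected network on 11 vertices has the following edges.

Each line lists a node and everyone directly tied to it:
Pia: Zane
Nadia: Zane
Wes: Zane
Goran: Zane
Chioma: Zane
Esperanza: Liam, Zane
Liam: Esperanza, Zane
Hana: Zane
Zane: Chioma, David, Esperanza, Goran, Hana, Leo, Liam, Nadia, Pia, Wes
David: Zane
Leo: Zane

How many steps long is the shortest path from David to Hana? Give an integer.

2

One shortest route is David – Zane – Hana, which uses 2 edges, and David and Hana are not directly tied, so nothing shorter exists. So d(David,Hana) = 2.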